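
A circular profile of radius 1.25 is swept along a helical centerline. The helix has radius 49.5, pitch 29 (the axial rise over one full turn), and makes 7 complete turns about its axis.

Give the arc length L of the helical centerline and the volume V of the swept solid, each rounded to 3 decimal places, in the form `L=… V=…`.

L=2186.567 V=10733.287

2πR = 2π·49.5 = 311.017673
per-turn = √(311.017673² + 29²) = √(96731.9927 + 841) = √97572.9927 = 312.366760
L = 7 × 312.366760 = 2186.567320
V = π·1.25² × L = 4.908739 × 2186.567320 = 10733.287232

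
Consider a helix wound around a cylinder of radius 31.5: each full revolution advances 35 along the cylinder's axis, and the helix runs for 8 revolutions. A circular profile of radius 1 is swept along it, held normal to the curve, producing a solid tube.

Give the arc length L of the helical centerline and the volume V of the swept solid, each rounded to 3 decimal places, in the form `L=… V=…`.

L=1607.930 V=5051.460

2πR = 2π·31.5 = 197.920337
per-turn = √(197.920337² + 35²) = √(39172.4599 + 1225) = √40397.4599 = 200.991194
L = 8 × 200.991194 = 1607.929548
V = π·1² × L = 3.141593 × 1607.929548 = 5051.459656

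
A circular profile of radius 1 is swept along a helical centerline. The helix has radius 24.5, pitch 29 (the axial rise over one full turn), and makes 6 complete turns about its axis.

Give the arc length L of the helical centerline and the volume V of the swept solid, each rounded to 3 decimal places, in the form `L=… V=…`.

2πR = 2π·24.5 = 153.938040
per-turn = √(153.938040² + 29²) = √(23696.9202 + 841) = √24537.9202 = 156.645843
L = 6 × 156.645843 = 939.875059
V = π·1² × L = 3.141593 × 939.875059 = 2952.704580

L=939.875 V=2952.705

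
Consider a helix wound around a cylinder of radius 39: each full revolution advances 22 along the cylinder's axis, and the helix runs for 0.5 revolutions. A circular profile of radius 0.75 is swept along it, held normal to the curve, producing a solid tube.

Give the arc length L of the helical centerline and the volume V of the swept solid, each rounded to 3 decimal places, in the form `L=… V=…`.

2πR = 2π·39 = 245.044227
per-turn = √(245.044227² + 22²) = √(60046.6732 + 484) = √60530.6732 = 246.029822
L = 0.5 × 246.029822 = 123.014911
V = π·0.75² × L = 1.767146 × 123.014911 = 217.385291

L=123.015 V=217.385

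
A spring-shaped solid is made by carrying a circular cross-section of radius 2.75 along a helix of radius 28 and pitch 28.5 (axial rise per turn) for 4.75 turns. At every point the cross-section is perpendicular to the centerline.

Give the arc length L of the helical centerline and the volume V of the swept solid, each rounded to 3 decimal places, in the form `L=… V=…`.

L=846.558 V=20112.770

2πR = 2π·28 = 175.929189
per-turn = √(175.929189² + 28.5²) = √(30951.0794 + 812.25) = √31763.3294 = 178.222696
L = 4.75 × 178.222696 = 846.557806
V = π·2.75² × L = 23.758294 × 846.557806 = 20112.769628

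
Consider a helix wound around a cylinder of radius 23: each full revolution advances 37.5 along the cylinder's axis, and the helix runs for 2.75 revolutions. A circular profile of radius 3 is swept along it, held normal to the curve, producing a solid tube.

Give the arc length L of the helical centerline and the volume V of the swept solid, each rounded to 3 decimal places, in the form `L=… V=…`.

L=410.574 V=11608.694

2πR = 2π·23 = 144.513262
per-turn = √(144.513262² + 37.5²) = √(20884.0829 + 1406.25) = √22290.3329 = 149.299474
L = 2.75 × 149.299474 = 410.573553
V = π·3² × L = 28.274334 × 410.573553 = 11608.693729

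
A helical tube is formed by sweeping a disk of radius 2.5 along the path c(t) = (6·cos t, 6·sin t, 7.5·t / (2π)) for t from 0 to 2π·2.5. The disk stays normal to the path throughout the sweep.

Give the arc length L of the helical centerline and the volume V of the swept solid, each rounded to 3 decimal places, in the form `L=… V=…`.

2πR = 2π·6 = 37.699112
per-turn = √(37.699112² + 7.5²) = √(1421.2230 + 56.25) = √1477.4730 = 38.437911
L = 2.5 × 38.437911 = 96.094779
V = π·2.5² × L = 19.634954 × 96.094779 = 1886.816564

L=96.095 V=1886.817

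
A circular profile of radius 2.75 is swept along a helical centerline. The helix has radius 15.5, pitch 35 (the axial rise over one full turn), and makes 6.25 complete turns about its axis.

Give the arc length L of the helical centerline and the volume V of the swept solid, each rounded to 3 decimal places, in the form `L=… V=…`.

2πR = 2π·15.5 = 97.389372
per-turn = √(97.389372² + 35²) = √(9484.6898 + 1225) = √10709.6898 = 103.487631
L = 6.25 × 103.487631 = 646.797696
V = π·2.75² × L = 23.758294 × 646.797696 = 15366.810096

L=646.798 V=15366.810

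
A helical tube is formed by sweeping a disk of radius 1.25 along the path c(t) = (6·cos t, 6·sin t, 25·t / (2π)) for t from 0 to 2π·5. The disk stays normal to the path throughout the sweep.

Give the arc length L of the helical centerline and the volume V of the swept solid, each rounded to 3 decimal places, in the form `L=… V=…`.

2πR = 2π·6 = 37.699112
per-turn = √(37.699112² + 25²) = √(1421.2230 + 625) = √2046.2230 = 45.235197
L = 5 × 45.235197 = 226.175984
V = π·1.25² × L = 4.908739 × 226.175984 = 1110.238766

L=226.176 V=1110.239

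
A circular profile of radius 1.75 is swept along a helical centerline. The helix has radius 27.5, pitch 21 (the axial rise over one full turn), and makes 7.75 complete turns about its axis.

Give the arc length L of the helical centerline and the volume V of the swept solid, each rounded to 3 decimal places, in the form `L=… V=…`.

2πR = 2π·27.5 = 172.787596
per-turn = √(172.787596² + 21²) = √(29855.5533 + 441) = √30296.5533 = 174.059051
L = 7.75 × 174.059051 = 1348.957647
V = π·1.75² × L = 9.621128 × 1348.957647 = 12978.493516

L=1348.958 V=12978.494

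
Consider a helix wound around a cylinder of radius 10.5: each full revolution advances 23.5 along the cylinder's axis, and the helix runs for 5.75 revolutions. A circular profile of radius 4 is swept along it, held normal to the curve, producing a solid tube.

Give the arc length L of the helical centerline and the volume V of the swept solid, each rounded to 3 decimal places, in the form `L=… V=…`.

L=402.695 V=20241.651

2πR = 2π·10.5 = 65.973446
per-turn = √(65.973446² + 23.5²) = √(4352.4955 + 552.25) = √4904.7455 = 70.033889
L = 5.75 × 70.033889 = 402.694859
V = π·4² × L = 50.265482 × 402.694859 = 20241.651370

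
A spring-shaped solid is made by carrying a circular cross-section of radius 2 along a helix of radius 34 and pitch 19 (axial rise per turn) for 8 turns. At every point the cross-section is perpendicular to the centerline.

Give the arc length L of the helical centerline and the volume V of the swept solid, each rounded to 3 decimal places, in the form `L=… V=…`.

L=1715.772 V=21561.033

2πR = 2π·34 = 213.628300
per-turn = √(213.628300² + 19²) = √(45637.0508 + 361) = √45998.0508 = 214.471562
L = 8 × 214.471562 = 1715.772493
V = π·2² × L = 12.566371 × 1715.772493 = 21561.033038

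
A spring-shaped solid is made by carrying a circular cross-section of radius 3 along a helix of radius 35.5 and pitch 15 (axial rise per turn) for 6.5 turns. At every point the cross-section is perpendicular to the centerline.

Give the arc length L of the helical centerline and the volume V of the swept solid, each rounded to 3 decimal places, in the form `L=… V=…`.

2πR = 2π·35.5 = 223.053078
per-turn = √(223.053078² + 15²) = √(49752.6758 + 225) = √49977.6758 = 223.556874
L = 6.5 × 223.556874 = 1453.119679
V = π·3² × L = 28.274334 × 1453.119679 = 41085.990979

L=1453.120 V=41085.991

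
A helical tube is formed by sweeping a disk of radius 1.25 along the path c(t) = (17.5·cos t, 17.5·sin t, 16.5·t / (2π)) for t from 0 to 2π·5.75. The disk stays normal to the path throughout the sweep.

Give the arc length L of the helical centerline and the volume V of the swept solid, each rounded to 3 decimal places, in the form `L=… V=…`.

L=639.324 V=3138.276

2πR = 2π·17.5 = 109.955743
per-turn = √(109.955743² + 16.5²) = √(12090.2654 + 272.25) = √12362.5154 = 111.186849
L = 5.75 × 111.186849 = 639.324382
V = π·1.25² × L = 4.908739 × 639.324382 = 3138.276220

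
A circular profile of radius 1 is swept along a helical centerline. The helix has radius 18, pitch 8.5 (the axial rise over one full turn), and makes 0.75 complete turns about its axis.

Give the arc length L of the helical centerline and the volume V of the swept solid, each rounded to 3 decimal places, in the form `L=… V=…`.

L=85.062 V=267.231

2πR = 2π·18 = 113.097336
per-turn = √(113.097336² + 8.5²) = √(12791.0073 + 72.25) = √12863.2573 = 113.416301
L = 0.75 × 113.416301 = 85.062226
V = π·1² × L = 3.141593 × 85.062226 = 267.230863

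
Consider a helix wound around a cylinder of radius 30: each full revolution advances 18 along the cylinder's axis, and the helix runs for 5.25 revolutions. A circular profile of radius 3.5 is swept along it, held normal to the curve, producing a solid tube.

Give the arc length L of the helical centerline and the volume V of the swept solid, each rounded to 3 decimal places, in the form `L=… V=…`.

L=994.103 V=38257.586

2πR = 2π·30 = 188.495559
per-turn = √(188.495559² + 18²) = √(35530.5758 + 324) = √35854.5758 = 189.353046
L = 5.25 × 189.353046 = 994.103489
V = π·3.5² × L = 38.484510 × 994.103489 = 38257.585667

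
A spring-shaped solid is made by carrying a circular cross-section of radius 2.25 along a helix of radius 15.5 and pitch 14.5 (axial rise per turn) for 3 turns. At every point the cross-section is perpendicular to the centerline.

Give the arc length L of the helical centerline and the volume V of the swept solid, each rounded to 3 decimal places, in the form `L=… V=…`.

L=295.389 V=4697.954

2πR = 2π·15.5 = 97.389372
per-turn = √(97.389372² + 14.5²) = √(9484.6898 + 210.25) = √9694.9398 = 98.462886
L = 3 × 98.462886 = 295.388657
V = π·2.25² × L = 15.904313 × 295.388657 = 4697.953595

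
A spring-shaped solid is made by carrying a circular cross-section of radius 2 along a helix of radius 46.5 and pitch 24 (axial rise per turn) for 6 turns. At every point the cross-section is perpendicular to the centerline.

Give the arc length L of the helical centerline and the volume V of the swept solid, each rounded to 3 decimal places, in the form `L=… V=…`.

L=1758.913 V=22103.155

2πR = 2π·46.5 = 292.168117
per-turn = √(292.168117² + 24²) = √(85362.2085 + 576) = √85938.2085 = 293.152193
L = 6 × 293.152193 = 1758.913160
V = π·2² × L = 12.566371 × 1758.913160 = 22103.154648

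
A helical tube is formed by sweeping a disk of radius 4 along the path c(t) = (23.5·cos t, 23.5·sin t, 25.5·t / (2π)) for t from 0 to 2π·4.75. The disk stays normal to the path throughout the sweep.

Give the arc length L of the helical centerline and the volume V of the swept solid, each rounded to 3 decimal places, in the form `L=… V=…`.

L=711.743 V=35776.098

2πR = 2π·23.5 = 147.654855
per-turn = √(147.654855² + 25.5²) = √(21801.9561 + 650.25) = √22452.2061 = 149.840602
L = 4.75 × 149.840602 = 711.742861
V = π·4² × L = 50.265482 × 711.742861 = 35776.098309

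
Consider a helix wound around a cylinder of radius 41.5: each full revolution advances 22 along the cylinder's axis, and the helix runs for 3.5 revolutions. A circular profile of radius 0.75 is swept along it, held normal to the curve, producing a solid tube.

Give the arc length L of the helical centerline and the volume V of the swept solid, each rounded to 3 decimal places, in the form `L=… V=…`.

L=915.875 V=1618.485

2πR = 2π·41.5 = 260.752190
per-turn = √(260.752190² + 22²) = √(67991.7047 + 484) = √68475.7047 = 261.678629
L = 3.5 × 261.678629 = 915.875200
V = π·0.75² × L = 1.767146 × 915.875200 = 1618.485076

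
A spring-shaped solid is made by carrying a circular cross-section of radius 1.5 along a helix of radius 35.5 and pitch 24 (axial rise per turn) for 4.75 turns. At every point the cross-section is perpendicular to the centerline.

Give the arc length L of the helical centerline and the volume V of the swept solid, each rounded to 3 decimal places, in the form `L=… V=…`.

2πR = 2π·35.5 = 223.053078
per-turn = √(223.053078² + 24²) = √(49752.6758 + 576) = √50328.6758 = 224.340535
L = 4.75 × 224.340535 = 1065.617543
V = π·1.5² × L = 7.068583 × 1065.617543 = 7532.406549

L=1065.618 V=7532.407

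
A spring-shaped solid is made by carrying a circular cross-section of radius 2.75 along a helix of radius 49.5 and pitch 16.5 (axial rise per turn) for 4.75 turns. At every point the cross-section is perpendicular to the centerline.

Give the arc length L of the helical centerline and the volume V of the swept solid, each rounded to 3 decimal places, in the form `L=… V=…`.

L=1479.411 V=35148.293

2πR = 2π·49.5 = 311.017673
per-turn = √(311.017673² + 16.5²) = √(96731.9927 + 272.25) = √97004.2427 = 311.455041
L = 4.75 × 311.455041 = 1479.411446
V = π·2.75² × L = 23.758294 × 1479.411446 = 35148.292737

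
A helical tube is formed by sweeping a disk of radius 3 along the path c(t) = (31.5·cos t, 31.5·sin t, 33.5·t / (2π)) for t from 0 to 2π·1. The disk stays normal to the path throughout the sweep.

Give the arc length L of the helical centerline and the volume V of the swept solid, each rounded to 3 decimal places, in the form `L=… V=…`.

L=200.735 V=5675.660

2πR = 2π·31.5 = 197.920337
per-turn = √(197.920337² + 33.5²) = √(39172.4599 + 1122.25) = √40294.7099 = 200.735423
L = 1 × 200.735423 = 200.735423
V = π·3² × L = 28.274334 × 200.735423 = 5675.660359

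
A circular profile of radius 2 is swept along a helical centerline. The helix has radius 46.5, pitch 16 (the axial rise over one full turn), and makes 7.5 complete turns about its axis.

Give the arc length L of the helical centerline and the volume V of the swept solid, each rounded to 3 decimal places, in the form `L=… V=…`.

2πR = 2π·46.5 = 292.168117
per-turn = √(292.168117² + 16²) = √(85362.2085 + 256) = √85618.2085 = 292.605893
L = 7.5 × 292.605893 = 2194.544196
V = π·2² × L = 12.566371 × 2194.544196 = 27577.455691

L=2194.544 V=27577.456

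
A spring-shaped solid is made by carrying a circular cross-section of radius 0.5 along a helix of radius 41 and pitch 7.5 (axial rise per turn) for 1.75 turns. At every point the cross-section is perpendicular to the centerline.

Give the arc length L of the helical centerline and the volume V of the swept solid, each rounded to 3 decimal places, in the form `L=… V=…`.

2πR = 2π·41 = 257.610598
per-turn = √(257.610598² + 7.5²) = √(66363.2200 + 56.25) = √66419.4700 = 257.719751
L = 1.75 × 257.719751 = 451.009564
V = π·0.5² × L = 0.785398 × 451.009564 = 354.222083

L=451.010 V=354.222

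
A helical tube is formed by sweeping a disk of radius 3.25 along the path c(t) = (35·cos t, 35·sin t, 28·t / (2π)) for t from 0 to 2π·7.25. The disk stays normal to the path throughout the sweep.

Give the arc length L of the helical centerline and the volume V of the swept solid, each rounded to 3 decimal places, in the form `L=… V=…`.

2πR = 2π·35 = 219.911486
per-turn = √(219.911486² + 28²) = √(48361.0616 + 784) = √49145.0616 = 221.686855
L = 7.25 × 221.686855 = 1607.229697
V = π·3.25² × L = 33.183072 × 1607.229697 = 53332.819401

L=1607.230 V=53332.819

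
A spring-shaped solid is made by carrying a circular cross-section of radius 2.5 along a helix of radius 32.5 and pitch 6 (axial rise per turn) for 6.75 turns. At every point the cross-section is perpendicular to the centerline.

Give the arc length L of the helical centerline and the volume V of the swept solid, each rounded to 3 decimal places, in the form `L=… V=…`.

2πR = 2π·32.5 = 204.203522
per-turn = √(204.203522² + 6²) = √(41699.0786 + 36) = √41735.0786 = 204.291651
L = 6.75 × 204.291651 = 1378.968643
V = π·2.5² × L = 19.634954 × 1378.968643 = 27075.985991

L=1378.969 V=27075.986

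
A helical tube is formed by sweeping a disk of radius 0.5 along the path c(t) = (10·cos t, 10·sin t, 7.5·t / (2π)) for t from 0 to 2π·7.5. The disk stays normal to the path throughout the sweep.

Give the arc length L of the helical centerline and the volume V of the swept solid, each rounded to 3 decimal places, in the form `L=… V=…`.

L=474.584 V=372.738

2πR = 2π·10 = 62.831853
per-turn = √(62.831853² + 7.5²) = √(3947.8418 + 56.25) = √4004.0918 = 63.277893
L = 7.5 × 63.277893 = 474.584199
V = π·0.5² × L = 0.785398 × 474.584199 = 372.737558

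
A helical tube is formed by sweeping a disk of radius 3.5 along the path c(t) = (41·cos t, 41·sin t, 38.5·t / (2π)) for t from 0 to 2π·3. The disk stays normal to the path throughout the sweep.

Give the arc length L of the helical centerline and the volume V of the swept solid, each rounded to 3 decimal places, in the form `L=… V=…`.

2πR = 2π·41 = 257.610598
per-turn = √(257.610598² + 38.5²) = √(66363.2200 + 1482.25) = √67845.4700 = 260.471630
L = 3 × 260.471630 = 781.414890
V = π·3.5² × L = 38.484510 × 781.414890 = 30072.369144

L=781.415 V=30072.369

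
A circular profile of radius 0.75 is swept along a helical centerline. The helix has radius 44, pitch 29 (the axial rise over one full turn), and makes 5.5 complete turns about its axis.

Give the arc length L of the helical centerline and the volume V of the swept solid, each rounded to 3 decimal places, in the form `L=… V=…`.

2πR = 2π·44 = 276.460154
per-turn = √(276.460154² + 29²) = √(76430.2165 + 841) = √77271.2165 = 277.977007
L = 5.5 × 277.977007 = 1528.873539
V = π·0.75² × L = 1.767146 × 1528.873539 = 2701.742557

L=1528.874 V=2701.743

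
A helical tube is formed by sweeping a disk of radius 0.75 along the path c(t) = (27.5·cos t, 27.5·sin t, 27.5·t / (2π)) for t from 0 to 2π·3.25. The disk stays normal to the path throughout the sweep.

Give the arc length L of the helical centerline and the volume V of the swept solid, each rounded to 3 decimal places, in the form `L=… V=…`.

2πR = 2π·27.5 = 172.787596
per-turn = √(172.787596² + 27.5²) = √(29855.5533 + 756.25) = √30611.8033 = 174.962291
L = 3.25 × 174.962291 = 568.627446
V = π·0.75² × L = 1.767146 × 568.627446 = 1004.847642

L=568.627 V=1004.848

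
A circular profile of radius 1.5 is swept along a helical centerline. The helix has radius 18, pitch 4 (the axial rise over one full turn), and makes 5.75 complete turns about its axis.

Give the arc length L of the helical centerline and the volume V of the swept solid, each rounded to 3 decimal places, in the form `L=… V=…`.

L=650.716 V=4599.642

2πR = 2π·18 = 113.097336
per-turn = √(113.097336² + 4²) = √(12791.0073 + 16) = √12807.0073 = 113.168049
L = 5.75 × 113.168049 = 650.716281
V = π·1.5² × L = 7.068583 × 650.716281 = 4599.642351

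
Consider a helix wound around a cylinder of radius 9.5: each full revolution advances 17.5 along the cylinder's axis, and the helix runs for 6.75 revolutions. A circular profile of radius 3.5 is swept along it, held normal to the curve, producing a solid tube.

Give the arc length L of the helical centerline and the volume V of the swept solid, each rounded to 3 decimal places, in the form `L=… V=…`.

L=419.868 V=16158.426

2πR = 2π·9.5 = 59.690260
per-turn = √(59.690260² + 17.5²) = √(3562.9272 + 306.25) = √3869.1772 = 62.202710
L = 6.75 × 62.202710 = 419.868296
V = π·3.5² × L = 38.484510 × 419.868296 = 16158.425624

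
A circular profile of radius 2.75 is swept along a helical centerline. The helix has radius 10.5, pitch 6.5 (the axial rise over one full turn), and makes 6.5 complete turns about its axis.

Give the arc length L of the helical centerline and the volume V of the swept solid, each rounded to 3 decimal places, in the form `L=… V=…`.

L=430.904 V=10237.537

2πR = 2π·10.5 = 65.973446
per-turn = √(65.973446² + 6.5²) = √(4352.4955 + 42.25) = √4394.7455 = 66.292877
L = 6.5 × 66.292877 = 430.903700
V = π·2.75² × L = 23.758294 × 430.903700 = 10237.536993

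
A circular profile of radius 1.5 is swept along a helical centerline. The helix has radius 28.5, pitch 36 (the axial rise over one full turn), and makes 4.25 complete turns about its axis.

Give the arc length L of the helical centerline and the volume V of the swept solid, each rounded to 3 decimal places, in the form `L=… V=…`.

L=776.278 V=5487.185

2πR = 2π·28.5 = 179.070781
per-turn = √(179.070781² + 36²) = √(32066.3447 + 1296) = √33362.3447 = 182.653619
L = 4.25 × 182.653619 = 776.277883
V = π·1.5² × L = 7.068583 × 776.277883 = 5487.185010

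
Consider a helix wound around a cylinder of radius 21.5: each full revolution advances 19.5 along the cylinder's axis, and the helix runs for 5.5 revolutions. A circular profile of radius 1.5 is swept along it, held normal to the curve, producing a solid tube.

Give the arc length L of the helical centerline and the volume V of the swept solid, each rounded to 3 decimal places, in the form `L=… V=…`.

2πR = 2π·21.5 = 135.088484
per-turn = √(135.088484² + 19.5²) = √(18248.8985 + 380.25) = √18629.1485 = 136.488639
L = 5.5 × 136.488639 = 750.687514
V = π·1.5² × L = 7.068583 × 750.687514 = 5306.297351

L=750.688 V=5306.297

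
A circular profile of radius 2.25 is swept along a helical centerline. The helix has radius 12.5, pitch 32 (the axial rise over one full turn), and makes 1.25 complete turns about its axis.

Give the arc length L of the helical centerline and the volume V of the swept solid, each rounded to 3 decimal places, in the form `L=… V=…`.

L=106.011 V=1686.029

2πR = 2π·12.5 = 78.539816
per-turn = √(78.539816² + 32²) = √(6168.5028 + 1024) = √7192.5028 = 84.808624
L = 1.25 × 84.808624 = 106.010780
V = π·2.25² × L = 15.904313 × 106.010780 = 1686.028612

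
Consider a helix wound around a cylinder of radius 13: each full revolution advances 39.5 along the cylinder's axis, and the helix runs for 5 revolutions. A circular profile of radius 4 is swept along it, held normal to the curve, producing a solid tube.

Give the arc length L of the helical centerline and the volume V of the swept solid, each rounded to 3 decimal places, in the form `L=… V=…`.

2πR = 2π·13 = 81.681409
per-turn = √(81.681409² + 39.5²) = √(6671.8526 + 1560.25) = √8232.1026 = 90.730935
L = 5 × 90.730935 = 453.654675
V = π·4² × L = 50.265482 × 453.654675 = 22803.171121

L=453.655 V=22803.171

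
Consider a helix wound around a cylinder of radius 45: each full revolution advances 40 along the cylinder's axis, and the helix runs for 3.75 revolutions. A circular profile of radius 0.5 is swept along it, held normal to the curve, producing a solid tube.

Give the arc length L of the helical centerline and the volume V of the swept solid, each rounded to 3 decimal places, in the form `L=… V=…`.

2πR = 2π·45 = 282.743339
per-turn = √(282.743339² + 40²) = √(79943.7956 + 1600) = √81543.7956 = 285.558743
L = 3.75 × 285.558743 = 1070.845286
V = π·0.5² × L = 0.785398 × 1070.845286 = 841.039921

L=1070.845 V=841.040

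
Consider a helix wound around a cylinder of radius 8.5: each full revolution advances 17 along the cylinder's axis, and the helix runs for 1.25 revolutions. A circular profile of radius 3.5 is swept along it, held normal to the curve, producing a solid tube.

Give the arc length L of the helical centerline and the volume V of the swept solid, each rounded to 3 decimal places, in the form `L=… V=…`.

2πR = 2π·8.5 = 53.407075
per-turn = √(53.407075² + 17²) = √(2852.3157 + 289) = √3141.3157 = 56.047441
L = 1.25 × 56.047441 = 70.059302
V = π·3.5² × L = 38.484510 × 70.059302 = 2696.197893

L=70.059 V=2696.198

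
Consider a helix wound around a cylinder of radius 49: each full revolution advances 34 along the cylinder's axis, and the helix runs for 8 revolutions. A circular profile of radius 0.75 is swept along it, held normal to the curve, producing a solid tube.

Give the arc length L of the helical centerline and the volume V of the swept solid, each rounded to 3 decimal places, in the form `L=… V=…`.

L=2477.982 V=4378.956

2πR = 2π·49 = 307.876080
per-turn = √(307.876080² + 34²) = √(94787.6807 + 1156) = √95943.6807 = 309.747769
L = 8 × 309.747769 = 2477.982155
V = π·0.75² × L = 1.767146 × 2477.982155 = 4378.955926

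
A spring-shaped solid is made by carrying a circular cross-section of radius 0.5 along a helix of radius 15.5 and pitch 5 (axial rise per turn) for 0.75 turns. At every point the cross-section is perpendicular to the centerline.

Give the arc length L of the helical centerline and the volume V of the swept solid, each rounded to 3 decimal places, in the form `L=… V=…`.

L=73.138 V=57.443

2πR = 2π·15.5 = 97.389372
per-turn = √(97.389372² + 5²) = √(9484.6898 + 25) = √9509.6898 = 97.517639
L = 0.75 × 97.517639 = 73.138229
V = π·0.5² × L = 0.785398 × 73.138229 = 57.442631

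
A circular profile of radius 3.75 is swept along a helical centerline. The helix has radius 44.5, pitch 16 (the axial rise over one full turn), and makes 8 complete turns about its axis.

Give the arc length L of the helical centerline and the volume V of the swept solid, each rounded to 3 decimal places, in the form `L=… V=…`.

2πR = 2π·44.5 = 279.601746
per-turn = √(279.601746² + 16²) = √(78177.1365 + 256) = √78433.1365 = 280.059166
L = 8 × 280.059166 = 2240.473328
V = π·3.75² × L = 44.178647 × 2240.473328 = 98981.079579

L=2240.473 V=98981.080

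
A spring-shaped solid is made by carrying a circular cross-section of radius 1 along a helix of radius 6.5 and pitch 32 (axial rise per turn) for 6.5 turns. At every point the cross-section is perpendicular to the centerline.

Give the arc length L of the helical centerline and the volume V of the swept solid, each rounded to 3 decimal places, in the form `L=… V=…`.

L=337.247 V=1059.492

2πR = 2π·6.5 = 40.840704
per-turn = √(40.840704² + 32²) = √(1667.9631 + 1024) = √2691.9631 = 51.884132
L = 6.5 × 51.884132 = 337.246857
V = π·1² × L = 3.141593 × 337.246857 = 1059.492250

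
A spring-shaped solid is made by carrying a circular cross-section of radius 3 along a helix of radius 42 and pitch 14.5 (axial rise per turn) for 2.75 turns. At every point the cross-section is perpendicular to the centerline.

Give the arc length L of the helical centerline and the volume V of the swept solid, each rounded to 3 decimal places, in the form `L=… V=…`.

2πR = 2π·42 = 263.893783
per-turn = √(263.893783² + 14.5²) = √(69639.9287 + 210.25) = √69850.1787 = 264.291844
L = 2.75 × 264.291844 = 726.802570
V = π·3² × L = 28.274334 × 726.802570 = 20549.858537

L=726.803 V=20549.859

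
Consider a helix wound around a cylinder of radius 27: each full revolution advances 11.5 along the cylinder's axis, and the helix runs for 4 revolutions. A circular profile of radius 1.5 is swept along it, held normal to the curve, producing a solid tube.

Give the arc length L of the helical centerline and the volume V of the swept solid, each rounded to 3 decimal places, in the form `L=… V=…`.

2πR = 2π·27 = 169.646003
per-turn = √(169.646003² + 11.5²) = √(28779.7664 + 132.25) = √28912.0164 = 170.035339
L = 4 × 170.035339 = 680.141355
V = π·1.5² × L = 7.068583 × 680.141355 = 4807.635940

L=680.141 V=4807.636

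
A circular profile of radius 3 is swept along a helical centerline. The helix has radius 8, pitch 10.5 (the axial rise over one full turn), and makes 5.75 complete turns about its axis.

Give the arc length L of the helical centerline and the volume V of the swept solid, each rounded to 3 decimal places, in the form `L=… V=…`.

2πR = 2π·8 = 50.265482
per-turn = √(50.265482² + 10.5²) = √(2526.6187 + 110.25) = √2636.8687 = 51.350450
L = 5.75 × 51.350450 = 295.265088
V = π·3² × L = 28.274334 × 295.265088 = 8348.423686

L=295.265 V=8348.424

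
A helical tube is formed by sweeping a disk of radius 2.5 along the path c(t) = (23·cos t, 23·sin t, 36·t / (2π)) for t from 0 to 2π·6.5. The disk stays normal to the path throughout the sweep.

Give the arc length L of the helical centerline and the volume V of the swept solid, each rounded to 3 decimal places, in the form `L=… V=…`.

L=968.044 V=19007.493

2πR = 2π·23 = 144.513262
per-turn = √(144.513262² + 36²) = √(20884.0829 + 1296) = √22180.0829 = 148.929792
L = 6.5 × 148.929792 = 968.043647
V = π·2.5² × L = 19.634954 × 968.043647 = 19007.492567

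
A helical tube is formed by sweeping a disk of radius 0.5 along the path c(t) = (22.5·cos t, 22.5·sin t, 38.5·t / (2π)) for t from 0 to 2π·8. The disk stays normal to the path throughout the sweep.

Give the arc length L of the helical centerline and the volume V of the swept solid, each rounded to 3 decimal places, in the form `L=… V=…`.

L=1172.162 V=920.614

2πR = 2π·22.5 = 141.371669
per-turn = √(141.371669² + 38.5²) = √(19985.9489 + 1482.25) = √21468.1989 = 146.520302
L = 8 × 146.520302 = 1172.162416
V = π·0.5² × L = 0.785398 × 1172.162416 = 920.614209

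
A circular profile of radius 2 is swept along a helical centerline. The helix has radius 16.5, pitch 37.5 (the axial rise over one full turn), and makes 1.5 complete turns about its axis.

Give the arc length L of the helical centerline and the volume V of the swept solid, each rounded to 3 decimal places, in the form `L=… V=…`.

2πR = 2π·16.5 = 103.672558
per-turn = √(103.672558² + 37.5²) = √(10747.9992 + 1406.25) = √12154.2492 = 110.246311
L = 1.5 × 110.246311 = 165.369467
V = π·2² × L = 12.566371 × 165.369467 = 2078.094013

L=165.369 V=2078.094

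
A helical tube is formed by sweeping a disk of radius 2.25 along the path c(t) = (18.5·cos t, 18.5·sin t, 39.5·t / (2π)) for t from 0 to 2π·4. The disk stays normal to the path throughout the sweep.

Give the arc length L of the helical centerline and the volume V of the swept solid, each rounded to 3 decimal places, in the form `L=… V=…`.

2πR = 2π·18.5 = 116.238928
per-turn = √(116.238928² + 39.5²) = √(13511.4884 + 1560.25) = √15071.7384 = 122.767009
L = 4 × 122.767009 = 491.068035
V = π·2.25² × L = 15.904313 × 491.068035 = 7810.099636

L=491.068 V=7810.100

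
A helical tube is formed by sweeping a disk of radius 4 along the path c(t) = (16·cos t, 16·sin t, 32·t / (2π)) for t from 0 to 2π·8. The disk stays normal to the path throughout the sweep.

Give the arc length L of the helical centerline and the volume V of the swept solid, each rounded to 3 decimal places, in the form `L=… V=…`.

L=844.009 V=42424.496

2πR = 2π·16 = 100.530965
per-turn = √(100.530965² + 32²) = √(10106.4749 + 1024) = √11130.4749 = 105.501066
L = 8 × 105.501066 = 844.008527
V = π·4² × L = 50.265482 × 844.008527 = 42424.495819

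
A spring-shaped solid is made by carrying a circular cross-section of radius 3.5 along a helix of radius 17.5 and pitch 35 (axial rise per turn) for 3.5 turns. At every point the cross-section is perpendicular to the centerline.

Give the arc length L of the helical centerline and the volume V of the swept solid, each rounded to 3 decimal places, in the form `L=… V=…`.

2πR = 2π·17.5 = 109.955743
per-turn = √(109.955743² + 35²) = √(12090.2654 + 1225) = √13315.2654 = 115.391791
L = 3.5 × 115.391791 = 403.871268
V = π·3.5² × L = 38.484510 × 403.871268 = 15542.787851

L=403.871 V=15542.788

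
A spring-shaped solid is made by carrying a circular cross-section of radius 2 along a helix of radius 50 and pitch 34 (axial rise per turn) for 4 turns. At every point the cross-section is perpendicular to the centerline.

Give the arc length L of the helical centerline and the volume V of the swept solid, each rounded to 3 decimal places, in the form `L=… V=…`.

L=1263.975 V=15883.578

2πR = 2π·50 = 314.159265
per-turn = √(314.159265² + 34²) = √(98696.0440 + 1156) = √99852.0440 = 315.993740
L = 4 × 315.993740 = 1263.974962
V = π·2² × L = 12.566371 × 1263.974962 = 15883.577818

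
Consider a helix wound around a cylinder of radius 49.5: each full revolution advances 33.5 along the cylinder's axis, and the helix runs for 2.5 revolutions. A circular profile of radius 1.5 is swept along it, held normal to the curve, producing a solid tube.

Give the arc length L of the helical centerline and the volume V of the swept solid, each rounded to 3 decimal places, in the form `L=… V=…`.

L=782.042 V=5527.926

2πR = 2π·49.5 = 311.017673
per-turn = √(311.017673² + 33.5²) = √(96731.9927 + 1122.25) = √97854.2427 = 312.816628
L = 2.5 × 312.816628 = 782.041570
V = π·1.5² × L = 7.068583 × 782.041570 = 5527.926114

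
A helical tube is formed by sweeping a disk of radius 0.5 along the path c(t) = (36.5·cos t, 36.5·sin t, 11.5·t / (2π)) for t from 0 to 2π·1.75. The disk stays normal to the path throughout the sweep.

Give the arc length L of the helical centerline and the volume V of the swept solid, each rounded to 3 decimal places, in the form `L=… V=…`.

2πR = 2π·36.5 = 229.336264
per-turn = √(229.336264² + 11.5²) = √(52595.1219 + 132.25) = √52727.3719 = 229.624415
L = 1.75 × 229.624415 = 401.842726
V = π·0.5² × L = 0.785398 × 401.842726 = 315.606539

L=401.843 V=315.607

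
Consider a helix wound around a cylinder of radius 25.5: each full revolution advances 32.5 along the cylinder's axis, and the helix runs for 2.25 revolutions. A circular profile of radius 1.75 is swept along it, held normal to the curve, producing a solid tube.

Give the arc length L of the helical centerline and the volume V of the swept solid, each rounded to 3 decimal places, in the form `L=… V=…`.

L=367.840 V=3539.031

2πR = 2π·25.5 = 160.221225
per-turn = √(160.221225² + 32.5²) = √(25670.8410 + 1056.25) = √26727.0910 = 163.484223
L = 2.25 × 163.484223 = 367.839501
V = π·1.75² × L = 9.621128 × 367.839501 = 3539.030738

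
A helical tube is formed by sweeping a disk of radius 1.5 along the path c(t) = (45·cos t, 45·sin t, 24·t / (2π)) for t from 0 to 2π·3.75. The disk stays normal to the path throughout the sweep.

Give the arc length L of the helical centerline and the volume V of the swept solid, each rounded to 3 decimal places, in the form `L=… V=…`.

2πR = 2π·45 = 282.743339
per-turn = √(282.743339² + 24²) = √(79943.7956 + 576) = √80519.7956 = 283.760102
L = 3.75 × 283.760102 = 1064.100384
V = π·1.5² × L = 7.068583 × 1064.100384 = 7521.682382

L=1064.100 V=7521.682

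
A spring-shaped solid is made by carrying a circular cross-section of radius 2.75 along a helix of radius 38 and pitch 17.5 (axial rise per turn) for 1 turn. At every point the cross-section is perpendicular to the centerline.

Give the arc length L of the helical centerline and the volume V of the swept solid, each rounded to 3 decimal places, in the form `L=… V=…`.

L=239.402 V=5687.772

2πR = 2π·38 = 238.761042
per-turn = √(238.761042² + 17.5²) = √(57006.8350 + 306.25) = √57313.0850 = 239.401514
L = 1 × 239.401514 = 239.401514
V = π·2.75² × L = 23.758294 × 239.401514 = 5687.771665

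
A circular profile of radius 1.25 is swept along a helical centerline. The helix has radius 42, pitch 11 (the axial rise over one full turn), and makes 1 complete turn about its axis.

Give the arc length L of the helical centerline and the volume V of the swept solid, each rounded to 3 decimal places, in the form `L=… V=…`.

L=264.123 V=1296.510

2πR = 2π·42 = 263.893783
per-turn = √(263.893783² + 11²) = √(69639.9287 + 121) = √69760.9287 = 264.122942
L = 1 × 264.122942 = 264.122942
V = π·1.25² × L = 4.908739 × 264.122942 = 1296.510461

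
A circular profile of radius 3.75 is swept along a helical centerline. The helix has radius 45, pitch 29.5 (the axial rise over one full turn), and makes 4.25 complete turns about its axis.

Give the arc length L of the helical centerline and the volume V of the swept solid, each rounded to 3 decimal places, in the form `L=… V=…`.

L=1208.182 V=53375.845

2πR = 2π·45 = 282.743339
per-turn = √(282.743339² + 29.5²) = √(79943.7956 + 870.25) = √80814.0456 = 284.278113
L = 4.25 × 284.278113 = 1208.181981
V = π·3.75² × L = 44.178647 × 1208.181981 = 53375.844883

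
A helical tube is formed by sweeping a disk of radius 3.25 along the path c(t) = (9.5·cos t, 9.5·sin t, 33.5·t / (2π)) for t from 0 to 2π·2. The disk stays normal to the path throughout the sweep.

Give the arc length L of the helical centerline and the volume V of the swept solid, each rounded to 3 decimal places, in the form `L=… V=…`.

2πR = 2π·9.5 = 59.690260
per-turn = √(59.690260² + 33.5²) = √(3562.9272 + 1122.25) = √4685.1772 = 68.448354
L = 2 × 68.448354 = 136.896708
V = π·3.25² × L = 33.183072 × 136.896708 = 4542.653385

L=136.897 V=4542.653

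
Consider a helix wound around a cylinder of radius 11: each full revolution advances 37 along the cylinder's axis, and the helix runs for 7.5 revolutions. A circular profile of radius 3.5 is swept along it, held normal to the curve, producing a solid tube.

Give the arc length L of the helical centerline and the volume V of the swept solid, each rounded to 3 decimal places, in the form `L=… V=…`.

L=587.968 V=22627.656

2πR = 2π·11 = 69.115038
per-turn = √(69.115038² + 37²) = √(4776.8885 + 1369) = √6145.8885 = 78.395718
L = 7.5 × 78.395718 = 587.967882
V = π·3.5² × L = 38.484510 × 587.967882 = 22627.655824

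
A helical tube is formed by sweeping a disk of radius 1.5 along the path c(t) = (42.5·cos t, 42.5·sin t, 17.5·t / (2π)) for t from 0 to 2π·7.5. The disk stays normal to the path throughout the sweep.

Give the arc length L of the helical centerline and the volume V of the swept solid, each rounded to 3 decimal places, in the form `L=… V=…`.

2πR = 2π·42.5 = 267.035376
per-turn = √(267.035376² + 17.5²) = √(71307.8918 + 306.25) = √71614.1418 = 267.608187
L = 7.5 × 267.608187 = 2007.061403
V = π·1.5² × L = 7.068583 × 2007.061403 = 14187.081059

L=2007.061 V=14187.081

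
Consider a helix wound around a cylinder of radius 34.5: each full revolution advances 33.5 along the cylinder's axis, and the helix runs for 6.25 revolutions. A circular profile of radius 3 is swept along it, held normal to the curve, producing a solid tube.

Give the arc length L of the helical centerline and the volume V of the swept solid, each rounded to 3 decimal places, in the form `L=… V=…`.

L=1370.895 V=38761.142

2πR = 2π·34.5 = 216.769893
per-turn = √(216.769893² + 33.5²) = √(46989.1866 + 1122.25) = √48111.4366 = 219.343194
L = 6.25 × 219.343194 = 1370.894960
V = π·3² × L = 28.274334 × 1370.894960 = 38761.141807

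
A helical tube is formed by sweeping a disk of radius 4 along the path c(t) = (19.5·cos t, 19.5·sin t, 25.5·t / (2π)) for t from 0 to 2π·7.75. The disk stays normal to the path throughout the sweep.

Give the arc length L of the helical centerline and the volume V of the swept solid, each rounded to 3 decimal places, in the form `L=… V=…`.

L=969.894 V=48752.179

2πR = 2π·19.5 = 122.522113
per-turn = √(122.522113² + 25.5²) = √(15011.6683 + 650.25) = √15661.9183 = 125.147586
L = 7.75 × 125.147586 = 969.893792
V = π·4² × L = 50.265482 × 969.893792 = 48752.179382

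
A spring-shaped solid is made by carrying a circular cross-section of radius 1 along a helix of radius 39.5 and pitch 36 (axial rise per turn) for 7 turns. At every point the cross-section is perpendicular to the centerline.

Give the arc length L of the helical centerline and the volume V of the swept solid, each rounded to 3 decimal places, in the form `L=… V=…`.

L=1755.482 V=5515.010

2πR = 2π·39.5 = 248.185820
per-turn = √(248.185820² + 36²) = √(61596.2011 + 1296) = √62892.2011 = 250.783175
L = 7 × 250.783175 = 1755.482228
V = π·1² × L = 3.141593 × 1755.482228 = 5515.010071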